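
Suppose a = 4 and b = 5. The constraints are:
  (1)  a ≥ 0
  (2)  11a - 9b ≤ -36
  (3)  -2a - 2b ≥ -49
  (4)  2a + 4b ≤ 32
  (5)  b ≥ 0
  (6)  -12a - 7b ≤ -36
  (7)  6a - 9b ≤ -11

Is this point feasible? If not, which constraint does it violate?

not feasible — violates (2)

Constraint (2): 11a - 9b = -1, which is not ≤ -36. All other constraints are satisfied.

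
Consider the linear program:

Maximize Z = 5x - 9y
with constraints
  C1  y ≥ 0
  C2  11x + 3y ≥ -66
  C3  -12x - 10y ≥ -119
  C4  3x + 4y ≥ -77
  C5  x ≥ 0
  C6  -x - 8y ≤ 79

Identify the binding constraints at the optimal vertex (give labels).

Vertices and Z = 5x - 9y:
  (119/12, 0) → Z = 595/12
  (0, 0) → Z = 0
  (0, 119/10) → Z = -1071/10

The maximum is at (119/12, 0). Substituting into each constraint, equality holds for C1 and C3; the remaining constraints have slack.

C1 and C3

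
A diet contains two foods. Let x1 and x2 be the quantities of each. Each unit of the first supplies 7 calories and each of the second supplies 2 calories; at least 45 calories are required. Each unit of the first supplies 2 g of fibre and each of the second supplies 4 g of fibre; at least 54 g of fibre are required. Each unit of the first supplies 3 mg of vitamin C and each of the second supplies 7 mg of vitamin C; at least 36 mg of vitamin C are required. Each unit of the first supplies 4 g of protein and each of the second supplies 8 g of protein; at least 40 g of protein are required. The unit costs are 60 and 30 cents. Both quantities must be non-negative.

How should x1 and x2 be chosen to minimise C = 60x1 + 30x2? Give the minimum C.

Vertices and C = 60x1 + 30x2:
  (0, 45/2) → C = 675
  (27, 0) → C = 1620
  (3, 12) → C = 540
The feasible region is unbounded (it extends along (0, 1), (1, 0)), but C strictly increases along every unbounded feasible direction, so there is no improving ray and the minimum is attained at a vertex.

At the optimal vertex, 7x1 + 2x2 = 45 and 2x1 + 4x2 = 54.
Solving simultaneously gives x1 = 3, x2 = 12.

x1 = 3, x2 = 12, minimum C = 540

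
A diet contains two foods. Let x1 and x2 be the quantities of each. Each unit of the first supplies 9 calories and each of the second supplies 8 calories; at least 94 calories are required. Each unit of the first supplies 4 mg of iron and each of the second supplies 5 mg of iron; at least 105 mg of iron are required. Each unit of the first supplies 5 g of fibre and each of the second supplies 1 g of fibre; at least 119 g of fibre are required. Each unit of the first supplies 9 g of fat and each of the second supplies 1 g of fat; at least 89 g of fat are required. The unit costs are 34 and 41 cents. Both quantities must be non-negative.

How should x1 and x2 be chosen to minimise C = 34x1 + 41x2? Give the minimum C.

x1 = 70/3, x2 = 7/3, minimum C = 889

Corner points and C = 34x1 + 41x2:
  (0, 119) → C = 4879
  (105/4, 0) → C = 1785/2
  (70/3, 7/3) → C = 889
The feasible region is unbounded (it extends along (0, 1), (1, 0)), but C strictly increases along every unbounded feasible direction, so there is no improving ray and the minimum is attained at a vertex.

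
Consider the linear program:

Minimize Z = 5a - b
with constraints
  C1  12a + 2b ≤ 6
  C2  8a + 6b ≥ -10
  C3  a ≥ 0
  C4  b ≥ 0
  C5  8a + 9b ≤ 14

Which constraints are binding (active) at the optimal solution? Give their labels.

C3 and C5

Extreme points and Z = 5a - b:
  (1/2, 0) → Z = 5/2
  (13/46, 30/23) → Z = 5/46
  (0, 0) → Z = 0
  (0, 14/9) → Z = -14/9

The minimum is at (0, 14/9). Substituting into each constraint, equality holds for C3 and C5; the remaining constraints have slack.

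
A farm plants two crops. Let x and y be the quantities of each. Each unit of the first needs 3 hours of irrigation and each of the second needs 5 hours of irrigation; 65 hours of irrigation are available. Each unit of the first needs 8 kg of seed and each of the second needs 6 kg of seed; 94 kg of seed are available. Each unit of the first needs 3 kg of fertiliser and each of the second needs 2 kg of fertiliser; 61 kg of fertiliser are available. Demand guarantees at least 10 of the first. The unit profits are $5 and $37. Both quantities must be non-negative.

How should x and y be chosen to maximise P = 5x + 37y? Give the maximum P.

x = 10, y = 7/3, maximum P = 409/3

Extreme points and P = 5x + 37y:
  (47/4, 0) → P = 235/4
  (10, 0) → P = 50
  (10, 7/3) → P = 409/3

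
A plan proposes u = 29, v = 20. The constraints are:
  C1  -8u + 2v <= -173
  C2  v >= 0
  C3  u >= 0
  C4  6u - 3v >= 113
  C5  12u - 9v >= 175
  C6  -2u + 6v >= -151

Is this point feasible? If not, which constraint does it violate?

not feasible — violates C5

Constraint C5: 12u - 9v = 168, which is not ≥ 175. All other constraints are satisfied.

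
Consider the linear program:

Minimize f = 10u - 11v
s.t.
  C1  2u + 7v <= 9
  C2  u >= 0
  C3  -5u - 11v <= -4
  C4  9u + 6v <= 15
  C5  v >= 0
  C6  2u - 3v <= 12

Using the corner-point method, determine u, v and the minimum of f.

u = 0, v = 9/7, minimum f = -99/7

Corner points and f = 10u - 11v:
  (0, 9/7) → f = -99/7
  (1, 1) → f = -1
  (0, 4/11) → f = -4
  (4/5, 0) → f = 8
  (5/3, 0) → f = 50/3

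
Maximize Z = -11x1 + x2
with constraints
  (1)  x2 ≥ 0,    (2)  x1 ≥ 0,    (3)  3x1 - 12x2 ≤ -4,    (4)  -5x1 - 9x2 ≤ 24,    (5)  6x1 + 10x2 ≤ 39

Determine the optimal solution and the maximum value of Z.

x1 = 0, x2 = 39/10, maximum Z = 39/10

The binding constraints are x1 = 0 and 6x1 + 10x2 = 39.
Solving simultaneously gives x1 = 0, x2 = 39/10.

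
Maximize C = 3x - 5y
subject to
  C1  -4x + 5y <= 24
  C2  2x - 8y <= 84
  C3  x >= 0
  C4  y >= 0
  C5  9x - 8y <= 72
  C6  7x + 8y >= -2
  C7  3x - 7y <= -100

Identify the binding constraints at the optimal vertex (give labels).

C5 and C7

Vertices and C = 3x - 5y:
  (552/13, 504/13) → C = -864/13
  (332/13, 328/13) → C = -644/13
  (1304/39, 372/13) → C = -556/13

The maximum is at (1304/39, 372/13). Substituting into each constraint, equality holds for C5 and C7; the remaining constraints have slack.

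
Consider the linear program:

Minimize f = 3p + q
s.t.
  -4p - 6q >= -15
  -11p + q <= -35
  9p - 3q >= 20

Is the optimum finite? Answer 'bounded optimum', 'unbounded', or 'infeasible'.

unbounded

From the feasible point (45/14, 5/14), moving in the direction (-1, -11) keeps every constraint satisfied while f decreases without bound.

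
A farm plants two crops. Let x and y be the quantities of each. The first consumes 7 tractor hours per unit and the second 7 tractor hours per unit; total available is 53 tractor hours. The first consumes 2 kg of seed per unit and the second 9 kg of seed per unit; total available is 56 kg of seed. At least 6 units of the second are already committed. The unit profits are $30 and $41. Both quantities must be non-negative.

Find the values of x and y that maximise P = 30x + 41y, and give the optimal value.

x = 1, y = 6, maximum P = 276

Vertices and P = 30x + 41y:
  (0, 56/9) → P = 2296/9
  (0, 6) → P = 246
  (1, 6) → P = 276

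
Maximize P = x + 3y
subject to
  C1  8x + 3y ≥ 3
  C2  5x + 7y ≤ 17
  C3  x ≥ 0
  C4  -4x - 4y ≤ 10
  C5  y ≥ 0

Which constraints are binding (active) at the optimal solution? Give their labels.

C2 and C3

Vertices and P = x + 3y:
  (0, 1) → P = 3
  (3/8, 0) → P = 3/8
  (0, 17/7) → P = 51/7
  (17/5, 0) → P = 17/5

The maximum is at (0, 17/7). Substituting into each constraint, equality holds for C2 and C3; the remaining constraints have slack.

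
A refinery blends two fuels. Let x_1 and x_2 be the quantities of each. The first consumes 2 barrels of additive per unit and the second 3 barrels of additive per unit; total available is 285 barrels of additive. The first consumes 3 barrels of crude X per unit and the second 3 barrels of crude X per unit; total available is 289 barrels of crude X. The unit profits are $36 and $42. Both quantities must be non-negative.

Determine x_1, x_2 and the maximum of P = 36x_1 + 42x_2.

x_1 = 4, x_2 = 277/3, maximum P = 4022

Vertices and P = 36x_1 + 42x_2:
  (0, 0) → P = 0
  (0, 95) → P = 3990
  (289/3, 0) → P = 3468
  (4, 277/3) → P = 4022

At the optimal vertex, 2x_1 + 3x_2 = 285 and 3x_1 + 3x_2 = 289.
Solving simultaneously gives x_1 = 4, x_2 = 277/3.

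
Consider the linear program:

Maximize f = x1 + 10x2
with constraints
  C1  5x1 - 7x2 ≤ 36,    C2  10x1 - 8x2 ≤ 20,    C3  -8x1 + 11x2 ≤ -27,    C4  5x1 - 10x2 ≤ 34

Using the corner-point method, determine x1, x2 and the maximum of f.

x1 = 2/23, x2 = -55/23, maximum f = -548/23

Vertices and f = x1 + 10x2:
  (2/23, -55/23) → f = -548/23
  (-6/5, -4) → f = -206/5
  (-104/25, -137/25) → f = -1474/25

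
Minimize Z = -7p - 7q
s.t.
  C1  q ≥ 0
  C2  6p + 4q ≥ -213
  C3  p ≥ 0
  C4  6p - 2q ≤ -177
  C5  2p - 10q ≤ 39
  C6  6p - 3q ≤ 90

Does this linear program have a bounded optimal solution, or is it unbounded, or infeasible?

From the feasible point (0, 177/2), moving in the direction (0, 1) keeps every constraint satisfied while Z decreases without bound.

unbounded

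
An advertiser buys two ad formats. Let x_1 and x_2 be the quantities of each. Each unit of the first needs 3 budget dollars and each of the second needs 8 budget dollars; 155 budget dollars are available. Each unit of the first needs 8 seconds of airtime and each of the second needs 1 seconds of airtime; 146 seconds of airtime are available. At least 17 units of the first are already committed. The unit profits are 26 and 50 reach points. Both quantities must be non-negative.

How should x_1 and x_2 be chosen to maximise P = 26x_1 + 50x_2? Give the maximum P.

x_1 = 17, x_2 = 10, maximum P = 942

Vertices and P = 26x_1 + 50x_2:
  (73/4, 0) → P = 949/2
  (17, 0) → P = 442
  (17, 10) → P = 942

The binding constraints are 8x_1 + x_2 = 146 and x_1 = 17.
Solving simultaneously gives x_1 = 17, x_2 = 10.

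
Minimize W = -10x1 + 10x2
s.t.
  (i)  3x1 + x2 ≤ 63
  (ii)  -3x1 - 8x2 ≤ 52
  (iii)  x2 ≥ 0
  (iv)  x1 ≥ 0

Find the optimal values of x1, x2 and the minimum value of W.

Feasible corners and W = -10x1 + 10x2:
  (21, 0) → W = -210
  (0, 63) → W = 630
  (0, 0) → W = 0

x1 = 21, x2 = 0, minimum W = -210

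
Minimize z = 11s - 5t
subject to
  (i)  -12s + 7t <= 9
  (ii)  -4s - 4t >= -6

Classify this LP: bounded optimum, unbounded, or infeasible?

From the feasible point (3/38, 27/19), moving in the direction (-7, -12) keeps every constraint satisfied while z decreases without bound.

unbounded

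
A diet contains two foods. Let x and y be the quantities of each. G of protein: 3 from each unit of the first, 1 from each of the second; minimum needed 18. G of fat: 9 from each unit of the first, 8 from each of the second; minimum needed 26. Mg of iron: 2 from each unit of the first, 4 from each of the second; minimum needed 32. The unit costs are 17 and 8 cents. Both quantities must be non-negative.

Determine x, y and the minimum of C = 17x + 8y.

Vertices and C = 17x + 8y:
  (0, 18) → C = 144
  (16, 0) → C = 272
  (4, 6) → C = 116
The feasible region is unbounded (it extends along (0, 1), (1, 0)), but C strictly increases along every unbounded feasible direction, so there is no improving ray and the minimum is attained at a vertex.

x = 4, y = 6, minimum C = 116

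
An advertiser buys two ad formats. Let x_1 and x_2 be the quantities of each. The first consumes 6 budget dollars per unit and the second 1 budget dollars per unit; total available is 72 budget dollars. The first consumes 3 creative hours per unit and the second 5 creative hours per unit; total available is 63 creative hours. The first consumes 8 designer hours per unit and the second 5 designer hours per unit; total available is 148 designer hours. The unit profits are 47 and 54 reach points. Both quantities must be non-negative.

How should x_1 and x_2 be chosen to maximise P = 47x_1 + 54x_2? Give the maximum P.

Corner points and P = 47x_1 + 54x_2:
  (0, 0) → P = 0
  (0, 63/5) → P = 3402/5
  (12, 0) → P = 564
  (11, 6) → P = 841

At the optimal vertex, 6x_1 + x_2 = 72 and 3x_1 + 5x_2 = 63.
Solving simultaneously gives x_1 = 11, x_2 = 6.

x_1 = 11, x_2 = 6, maximum P = 841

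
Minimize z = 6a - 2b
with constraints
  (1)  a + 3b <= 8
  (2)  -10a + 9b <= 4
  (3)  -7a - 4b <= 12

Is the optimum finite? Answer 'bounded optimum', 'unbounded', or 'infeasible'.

bounded optimum

Corner points and z = 6a - 2b:
  (20/13, 28/13) → z = 64/13
  (-124/103, -92/103) → z = -560/103
The feasible region has finitely many vertices and no improving ray; the minimum is -560/103 at (-124/103, -92/103).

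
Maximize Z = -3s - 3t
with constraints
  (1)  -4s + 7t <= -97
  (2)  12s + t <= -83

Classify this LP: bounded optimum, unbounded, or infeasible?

From the feasible point (-11/2, -17), moving in the direction (-7, -4) keeps every constraint satisfied while Z increases without bound.

unbounded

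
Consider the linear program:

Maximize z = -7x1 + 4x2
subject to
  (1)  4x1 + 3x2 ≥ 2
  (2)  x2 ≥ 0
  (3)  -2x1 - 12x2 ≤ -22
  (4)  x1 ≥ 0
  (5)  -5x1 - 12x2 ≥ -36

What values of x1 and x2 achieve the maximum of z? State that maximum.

x1 = 0, x2 = 3, maximum z = 12

Vertices and z = -7x1 + 4x2:
  (0, 11/6) → z = 22/3
  (14/3, 19/18) → z = -256/9
  (0, 3) → z = 12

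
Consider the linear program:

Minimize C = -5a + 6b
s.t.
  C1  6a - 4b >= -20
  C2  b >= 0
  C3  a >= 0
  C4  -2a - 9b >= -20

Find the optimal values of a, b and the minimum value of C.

Corner points and C = -5a + 6b:
  (0, 0) → C = 0
  (10, 0) → C = -50
  (0, 20/9) → C = 40/3

a = 10, b = 0, minimum C = -50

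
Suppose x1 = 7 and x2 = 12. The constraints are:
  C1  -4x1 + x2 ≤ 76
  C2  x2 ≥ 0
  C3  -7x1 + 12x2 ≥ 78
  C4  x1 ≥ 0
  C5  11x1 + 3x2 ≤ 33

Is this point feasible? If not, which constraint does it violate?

Constraint C5: 11x1 + 3x2 = 113, which is not ≤ 33. All other constraints are satisfied.

not feasible — violates C5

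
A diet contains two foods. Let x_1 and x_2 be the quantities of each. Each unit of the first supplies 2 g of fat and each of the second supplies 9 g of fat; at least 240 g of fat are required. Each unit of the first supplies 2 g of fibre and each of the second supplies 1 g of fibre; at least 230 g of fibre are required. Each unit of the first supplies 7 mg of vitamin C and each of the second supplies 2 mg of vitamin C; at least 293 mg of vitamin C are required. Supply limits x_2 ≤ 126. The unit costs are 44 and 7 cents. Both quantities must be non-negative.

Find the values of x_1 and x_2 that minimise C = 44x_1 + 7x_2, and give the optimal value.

The feasible region is unbounded (it extends along (1, 0)), but C strictly increases along every unbounded feasible direction, so there is no improving ray and the minimum is attained at a vertex.

At the optimal vertex, 2x_1 + x_2 = 230 and x_2 = 126.
Solving simultaneously gives x_1 = 52, x_2 = 126.

x_1 = 52, x_2 = 126, minimum C = 3170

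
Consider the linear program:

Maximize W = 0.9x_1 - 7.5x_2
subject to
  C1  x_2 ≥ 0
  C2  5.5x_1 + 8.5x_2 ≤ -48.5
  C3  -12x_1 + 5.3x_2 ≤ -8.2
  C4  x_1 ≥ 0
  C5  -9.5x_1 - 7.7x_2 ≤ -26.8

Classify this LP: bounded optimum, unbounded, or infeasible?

infeasible

The boundaries x_2 = 0 and -9.5x_1 - 7.7x_2 = -26.8 meet at (268/95, 0), but that point violates 5.5x_1 + 8.5x_2 ≤ -48.5. Every candidate vertex is excluded by some other constraint, so the feasible region is empty.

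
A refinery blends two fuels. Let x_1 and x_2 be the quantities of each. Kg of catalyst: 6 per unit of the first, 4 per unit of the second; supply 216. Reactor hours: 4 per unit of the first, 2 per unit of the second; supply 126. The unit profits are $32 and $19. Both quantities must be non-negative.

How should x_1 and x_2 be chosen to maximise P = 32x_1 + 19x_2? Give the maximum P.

Extreme points and P = 32x_1 + 19x_2:
  (0, 0) → P = 0
  (0, 54) → P = 1026
  (63/2, 0) → P = 1008
  (18, 27) → P = 1089

The binding constraints are 6x_1 + 4x_2 = 216 and 4x_1 + 2x_2 = 126.
Solving simultaneously gives x_1 = 18, x_2 = 27.

x_1 = 18, x_2 = 27, maximum P = 1089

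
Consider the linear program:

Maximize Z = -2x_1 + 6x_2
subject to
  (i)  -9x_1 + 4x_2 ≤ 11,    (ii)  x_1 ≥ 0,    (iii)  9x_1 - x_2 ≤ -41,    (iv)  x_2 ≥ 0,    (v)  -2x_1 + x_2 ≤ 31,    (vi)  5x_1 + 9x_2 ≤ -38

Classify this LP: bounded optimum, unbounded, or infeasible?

infeasible

The boundaries -2x_1 + x_2 = 31 and 5x_1 + 9x_2 = -38 meet at (-317/23, 79/23), but that point violates -9x_1 + 4x_2 ≤ 11. Every candidate vertex is excluded by some other constraint, so the feasible region is empty.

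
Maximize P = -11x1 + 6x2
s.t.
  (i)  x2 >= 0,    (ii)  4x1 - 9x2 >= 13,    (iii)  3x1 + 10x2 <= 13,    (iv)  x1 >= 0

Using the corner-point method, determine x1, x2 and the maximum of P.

At the optimal vertex, x2 = 0 and 4x1 - 9x2 = 13.
Solving simultaneously gives x1 = 13/4, x2 = 0.

x1 = 13/4, x2 = 0, maximum P = -143/4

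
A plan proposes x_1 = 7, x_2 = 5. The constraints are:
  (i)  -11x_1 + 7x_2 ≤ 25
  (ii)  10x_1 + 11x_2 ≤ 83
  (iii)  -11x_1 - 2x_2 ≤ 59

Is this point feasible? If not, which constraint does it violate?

not feasible — violates (ii)

Constraint (ii): 10x_1 + 11x_2 = 125, which is not ≤ 83. All other constraints are satisfied.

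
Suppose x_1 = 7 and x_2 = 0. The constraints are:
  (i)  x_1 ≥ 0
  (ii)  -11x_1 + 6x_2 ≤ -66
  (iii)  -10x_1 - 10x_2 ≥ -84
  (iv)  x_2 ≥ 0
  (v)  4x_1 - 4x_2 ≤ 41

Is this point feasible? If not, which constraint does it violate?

feasible

(i): 7 ≥ 0 ✓
(ii): -77 ≤ -66 ✓
(iii): -70 ≥ -84 ✓
(iv): 0 ≥ 0 ✓
(v): 28 ≤ 41 ✓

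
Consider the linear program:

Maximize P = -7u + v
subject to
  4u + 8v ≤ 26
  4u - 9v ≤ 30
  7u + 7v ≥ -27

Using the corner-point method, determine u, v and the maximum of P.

Feasible corners and P = -7u + v:
  (237/34, -4/17) → P = -1667/34
  (-199/14, 145/14) → P = 769/7
  (-33/91, -318/91) → P = -87/91

At the optimal vertex, 4u + 8v = 26 and 7u + 7v = -27.
Solving simultaneously gives u = -199/14, v = 145/14.

u = -199/14, v = 145/14, maximum P = 769/7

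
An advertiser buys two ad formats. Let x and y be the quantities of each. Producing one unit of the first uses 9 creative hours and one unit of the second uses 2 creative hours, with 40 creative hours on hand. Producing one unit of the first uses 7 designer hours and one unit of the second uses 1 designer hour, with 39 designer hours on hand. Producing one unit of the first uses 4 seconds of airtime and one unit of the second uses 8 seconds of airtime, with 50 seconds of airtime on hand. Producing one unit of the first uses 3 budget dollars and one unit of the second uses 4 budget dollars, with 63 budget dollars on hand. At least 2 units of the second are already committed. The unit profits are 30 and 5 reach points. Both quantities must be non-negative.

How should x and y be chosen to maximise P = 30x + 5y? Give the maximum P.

x = 4, y = 2, maximum P = 130

Extreme points and P = 30x + 5y:
  (0, 25/4) → P = 125/4
  (0, 2) → P = 10
  (55/16, 145/32) → P = 4025/32
  (4, 2) → P = 130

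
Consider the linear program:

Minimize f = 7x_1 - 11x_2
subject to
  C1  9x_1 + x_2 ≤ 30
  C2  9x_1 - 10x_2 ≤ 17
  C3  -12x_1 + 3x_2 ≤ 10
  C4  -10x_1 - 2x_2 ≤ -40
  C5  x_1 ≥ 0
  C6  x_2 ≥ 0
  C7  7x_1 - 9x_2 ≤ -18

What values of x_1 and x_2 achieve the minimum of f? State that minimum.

Corner points and f = 7x_1 - 11x_2:
  (80/39, 150/13) → f = -4390/39
  (5/2, 15/2) → f = -65
  (50/27, 290/27) → f = -2840/27

x_1 = 80/39, x_2 = 150/13, minimum f = -4390/39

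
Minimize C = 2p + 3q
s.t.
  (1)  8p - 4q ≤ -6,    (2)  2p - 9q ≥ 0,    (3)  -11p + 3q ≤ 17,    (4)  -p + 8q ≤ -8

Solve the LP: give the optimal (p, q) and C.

p = -5/2, q = -7/2, minimum C = -31/2

Feasible corners and C = 2p + 3q:
  (-5/2, -7/2) → C = -31/2
  (-4/3, -7/6) → C = -37/6
  (-32/17, -21/17) → C = -127/17

The binding constraints are 8p - 4q = -6 and -11p + 3q = 17.
Solving simultaneously gives p = -5/2, q = -7/2.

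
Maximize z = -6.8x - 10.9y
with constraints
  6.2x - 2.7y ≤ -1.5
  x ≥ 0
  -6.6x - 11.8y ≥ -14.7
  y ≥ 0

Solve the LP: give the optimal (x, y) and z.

Extreme points and z = -6.8x - 10.9y:
  (0, 5/9) → z = -109/18
  (2199/9098, 5052/4549) → z = -312717/22745
  (0, 147/118) → z = -16023/1180

x = 0, y = 5/9, maximum z = -109/18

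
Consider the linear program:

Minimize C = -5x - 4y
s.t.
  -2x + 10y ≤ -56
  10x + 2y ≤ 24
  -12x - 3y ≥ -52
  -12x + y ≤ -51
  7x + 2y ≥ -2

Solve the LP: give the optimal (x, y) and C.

Feasible corners and C = -5x - 4y:
  (63/17, -111/17) → C = 129/17
  (26/3, -94/3) → C = 82
  (100/31, -381/31) → C = 1024/31

x = 63/17, y = -111/17, minimum C = 129/17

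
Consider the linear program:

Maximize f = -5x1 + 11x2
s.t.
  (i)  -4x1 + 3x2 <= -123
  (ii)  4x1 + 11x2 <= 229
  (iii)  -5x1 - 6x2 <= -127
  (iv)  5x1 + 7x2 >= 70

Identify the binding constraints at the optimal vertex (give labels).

(i) and (ii)

Corner points and f = -5x1 + 11x2:
  (255/7, 53/7) → f = -692/7
  (373/13, -107/39) → f = -6772/39
  (469/5, -57) → f = -1096
The feasible region is unbounded (it extends along (11, -4), (7, -5)), but f strictly decreases along every unbounded feasible direction, so there is no improving ray and the maximum is attained at a vertex.

The maximum is at (255/7, 53/7). Substituting into each constraint, equality holds for (i) and (ii); the remaining constraints have slack.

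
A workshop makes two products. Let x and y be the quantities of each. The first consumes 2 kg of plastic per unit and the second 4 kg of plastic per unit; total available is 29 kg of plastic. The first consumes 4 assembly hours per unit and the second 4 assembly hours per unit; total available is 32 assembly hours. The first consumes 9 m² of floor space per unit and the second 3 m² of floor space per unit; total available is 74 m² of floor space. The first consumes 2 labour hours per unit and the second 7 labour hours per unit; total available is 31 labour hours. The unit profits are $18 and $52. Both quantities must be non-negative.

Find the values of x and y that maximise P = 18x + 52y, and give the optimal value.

x = 5, y = 3, maximum P = 246

Extreme points and P = 18x + 52y:
  (0, 0) → P = 0
  (0, 31/7) → P = 1612/7
  (8, 0) → P = 144
  (5, 3) → P = 246

At the optimal vertex, 4x + 4y = 32 and 2x + 7y = 31.
Solving simultaneously gives x = 5, y = 3.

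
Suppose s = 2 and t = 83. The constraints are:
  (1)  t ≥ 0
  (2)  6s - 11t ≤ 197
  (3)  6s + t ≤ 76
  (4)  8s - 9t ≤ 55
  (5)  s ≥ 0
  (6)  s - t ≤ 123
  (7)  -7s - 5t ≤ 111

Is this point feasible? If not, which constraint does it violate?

Constraint (3): 6s + t = 95, which is not ≤ 76. All other constraints are satisfied.

not feasible — violates (3)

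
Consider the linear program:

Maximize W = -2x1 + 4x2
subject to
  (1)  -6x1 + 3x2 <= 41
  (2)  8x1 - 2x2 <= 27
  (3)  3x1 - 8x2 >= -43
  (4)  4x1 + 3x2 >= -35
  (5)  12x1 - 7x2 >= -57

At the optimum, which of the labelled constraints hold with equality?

Feasible corners and W = -2x1 + 4x2:
  (151/29, 425/58) → W = 548/29
  (11/32, -97/8) → W = -787/16
  (-31/15, 23/5) → W = 338/15
  (-13/2, -3) → W = 1

The maximum is at (-31/15, 23/5). Substituting into each constraint, equality holds for (3) and (5); the remaining constraints have slack.

(3) and (5)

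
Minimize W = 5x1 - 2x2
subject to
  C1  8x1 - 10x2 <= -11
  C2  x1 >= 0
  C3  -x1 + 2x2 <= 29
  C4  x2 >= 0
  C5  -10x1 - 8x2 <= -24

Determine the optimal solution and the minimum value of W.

Extreme points and W = 5x1 - 2x2:
  (134/3, 221/6) → W = 449/3
  (38/41, 151/82) → W = 39/41
  (0, 29/2) → W = -29
  (0, 3) → W = -6

x1 = 0, x2 = 29/2, minimum W = -29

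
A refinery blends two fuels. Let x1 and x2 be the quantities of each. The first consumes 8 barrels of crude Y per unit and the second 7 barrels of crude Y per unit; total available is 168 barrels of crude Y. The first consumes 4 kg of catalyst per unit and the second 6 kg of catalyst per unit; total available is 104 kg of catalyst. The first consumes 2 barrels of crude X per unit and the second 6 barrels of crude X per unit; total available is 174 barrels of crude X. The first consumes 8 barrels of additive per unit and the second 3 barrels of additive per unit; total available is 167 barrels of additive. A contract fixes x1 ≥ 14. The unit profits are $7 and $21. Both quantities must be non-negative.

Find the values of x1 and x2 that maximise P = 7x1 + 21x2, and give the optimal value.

Vertices and P = 7x1 + 21x2:
  (167/8, 0) → P = 1169/8
  (14, 0) → P = 98
  (14, 8) → P = 266
  (665/32, 1/4) → P = 4823/32

The binding constraints are 8x1 + 7x2 = 168 and 4x1 + 6x2 = 104.
Solving simultaneously gives x1 = 14, x2 = 8.

x1 = 14, x2 = 8, maximum P = 266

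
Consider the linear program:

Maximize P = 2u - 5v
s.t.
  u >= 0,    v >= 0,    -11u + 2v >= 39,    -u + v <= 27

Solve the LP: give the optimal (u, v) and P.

u = 0, v = 39/2, maximum P = -195/2

At the optimal vertex, u = 0 and -11u + 2v = 39.
Solving simultaneously gives u = 0, v = 39/2.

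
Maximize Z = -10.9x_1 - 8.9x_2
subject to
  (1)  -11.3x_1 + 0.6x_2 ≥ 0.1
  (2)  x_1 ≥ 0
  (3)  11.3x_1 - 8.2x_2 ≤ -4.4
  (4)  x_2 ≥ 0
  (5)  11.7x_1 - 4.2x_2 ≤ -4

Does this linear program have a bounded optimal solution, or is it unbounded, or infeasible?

Corner points and Z = -10.9x_1 - 8.9x_2:
  (33/674, 4403/4044) → Z = -413449/40440
  (0, 20/21) → Z = -178/21
The feasible region has finitely many vertices and no improving ray; the maximum is -178/21 at (0, 20/21).

bounded optimum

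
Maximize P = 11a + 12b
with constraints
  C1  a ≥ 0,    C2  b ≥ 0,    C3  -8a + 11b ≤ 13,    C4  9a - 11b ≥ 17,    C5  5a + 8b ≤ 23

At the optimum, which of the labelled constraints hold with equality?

Vertices and P = 11a + 12b:
  (17/9, 0) → P = 187/9
  (23/5, 0) → P = 253/5
  (389/127, 122/127) → P = 5743/127

The maximum is at (23/5, 0). Substituting into each constraint, equality holds for C2 and C5; the remaining constraints have slack.

C2 and C5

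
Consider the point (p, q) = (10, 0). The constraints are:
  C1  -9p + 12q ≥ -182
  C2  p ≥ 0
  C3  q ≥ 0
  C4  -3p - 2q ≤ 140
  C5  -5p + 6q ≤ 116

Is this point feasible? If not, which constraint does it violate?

C1: -90 ≥ -182 ✓
C2: 10 ≥ 0 ✓
C3: 0 ≥ 0 ✓
C4: -30 ≤ 140 ✓
C5: -50 ≤ 116 ✓

feasible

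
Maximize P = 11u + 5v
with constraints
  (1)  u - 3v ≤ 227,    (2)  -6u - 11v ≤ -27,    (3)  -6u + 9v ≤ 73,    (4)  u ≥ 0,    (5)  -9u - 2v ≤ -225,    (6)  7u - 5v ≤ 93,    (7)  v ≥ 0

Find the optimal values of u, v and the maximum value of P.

Vertices and P = 11u + 5v:
  (1879/93, 669/31) → P = 30704/93
  (1202/33, 1069/33) → P = 6189/11
  (1311/59, 738/59) → P = 18111/59

The binding constraints are -6u + 9v = 73 and 7u - 5v = 93.
Solving simultaneously gives u = 1202/33, v = 1069/33.

u = 1202/33, v = 1069/33, maximum P = 6189/11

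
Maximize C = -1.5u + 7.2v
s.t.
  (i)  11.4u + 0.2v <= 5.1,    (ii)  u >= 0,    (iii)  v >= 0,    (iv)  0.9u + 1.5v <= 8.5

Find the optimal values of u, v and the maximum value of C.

u = 0, v = 17/3, maximum C = 204/5

The binding constraints are u = 0 and 0.9u + 1.5v = 8.5.
Solving simultaneously gives u = 0, v = 17/3.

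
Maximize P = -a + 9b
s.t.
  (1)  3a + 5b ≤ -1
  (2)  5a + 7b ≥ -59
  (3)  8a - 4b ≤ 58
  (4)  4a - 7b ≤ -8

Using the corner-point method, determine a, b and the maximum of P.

a = -72, b = 43, maximum P = 459

Vertices and P = -a + 9b:
  (-72, 43) → P = 459
  (-47/41, 20/41) → P = 227/41
  (-67/9, -28/9) → P = -185/9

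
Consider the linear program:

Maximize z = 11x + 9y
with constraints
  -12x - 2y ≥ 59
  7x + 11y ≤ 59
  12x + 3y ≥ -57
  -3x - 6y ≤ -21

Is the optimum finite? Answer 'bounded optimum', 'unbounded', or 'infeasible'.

Vertices and z = 11x + 9y:
  (-13/2, 19/2) → z = 14
  (-6, 13/2) → z = -15/2
  (-268/37, 369/37) → z = 373/37
  (-45/7, 47/7) → z = -72/7
The feasible region has finitely many vertices and no improving ray; the maximum is 14 at (-13/2, 19/2).

bounded optimum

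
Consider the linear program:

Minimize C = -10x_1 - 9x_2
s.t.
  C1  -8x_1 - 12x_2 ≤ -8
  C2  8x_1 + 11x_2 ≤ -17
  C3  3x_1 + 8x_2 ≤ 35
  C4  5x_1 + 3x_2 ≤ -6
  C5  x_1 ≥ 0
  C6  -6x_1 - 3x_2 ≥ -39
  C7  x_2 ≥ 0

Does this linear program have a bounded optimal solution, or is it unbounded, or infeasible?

infeasible

The boundaries -6x_1 - 3x_2 = -39 and x_2 = 0 meet at (13/2, 0), but that point violates 8x_1 + 11x_2 ≤ -17. Every candidate vertex is excluded by some other constraint, so the feasible region is empty.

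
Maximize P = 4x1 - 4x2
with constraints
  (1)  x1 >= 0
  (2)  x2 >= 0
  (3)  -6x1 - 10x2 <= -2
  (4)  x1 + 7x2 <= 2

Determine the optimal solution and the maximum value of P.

x1 = 2, x2 = 0, maximum P = 8

Corner points and P = 4x1 - 4x2:
  (0, 1/5) → P = -4/5
  (0, 2/7) → P = -8/7
  (1/3, 0) → P = 4/3
  (2, 0) → P = 8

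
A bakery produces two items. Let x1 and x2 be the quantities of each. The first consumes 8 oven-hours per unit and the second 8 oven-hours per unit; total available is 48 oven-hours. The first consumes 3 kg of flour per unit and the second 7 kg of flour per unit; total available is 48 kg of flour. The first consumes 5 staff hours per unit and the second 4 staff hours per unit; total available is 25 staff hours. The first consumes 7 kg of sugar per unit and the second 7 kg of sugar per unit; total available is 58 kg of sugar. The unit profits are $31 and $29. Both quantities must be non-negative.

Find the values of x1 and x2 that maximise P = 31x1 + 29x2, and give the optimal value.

Feasible corners and P = 31x1 + 29x2:
  (0, 0) → P = 0
  (0, 6) → P = 174
  (5, 0) → P = 155
  (1, 5) → P = 176

x1 = 1, x2 = 5, maximum P = 176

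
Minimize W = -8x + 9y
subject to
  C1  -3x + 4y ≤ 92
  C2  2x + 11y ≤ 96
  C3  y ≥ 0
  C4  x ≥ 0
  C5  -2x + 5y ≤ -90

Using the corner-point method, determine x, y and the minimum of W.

Corner points and W = -8x + 9y:
  (48, 0) → W = -384
  (735/16, 3/8) → W = -2913/8
  (45, 0) → W = -360

x = 48, y = 0, minimum W = -384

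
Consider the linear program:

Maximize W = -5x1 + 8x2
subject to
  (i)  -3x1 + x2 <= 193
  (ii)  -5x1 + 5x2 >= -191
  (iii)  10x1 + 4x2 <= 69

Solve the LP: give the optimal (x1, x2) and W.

Vertices and W = -5x1 + 8x2:
  (-578/5, -769/5) → W = -3262/5
  (-703/22, 2137/22) → W = 20611/22
  (1109/70, -313/14) → W = -3613/14

x1 = -703/22, x2 = 2137/22, maximum W = 20611/22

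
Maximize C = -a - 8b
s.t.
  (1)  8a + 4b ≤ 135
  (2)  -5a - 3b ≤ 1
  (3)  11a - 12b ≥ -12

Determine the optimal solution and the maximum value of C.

a = 409/4, b = -683/4, maximum C = 5055/4

Extreme points and C = -a - 8b:
  (409/4, -683/4) → C = 5055/4
  (393/35, 1581/140) → C = -711/7
  (-16/31, 49/93) → C = -344/93

The binding constraints are 8a + 4b = 135 and -5a - 3b = 1.
Solving simultaneously gives a = 409/4, b = -683/4.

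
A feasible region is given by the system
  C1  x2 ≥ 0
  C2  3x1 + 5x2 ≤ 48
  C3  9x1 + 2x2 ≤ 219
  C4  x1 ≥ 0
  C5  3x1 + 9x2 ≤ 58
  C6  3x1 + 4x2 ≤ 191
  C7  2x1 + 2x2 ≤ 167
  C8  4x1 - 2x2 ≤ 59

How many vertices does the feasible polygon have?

5

Intersecting each pair of boundary lines and keeping only the points that satisfy every inequality leaves:
  (0, 0)
  (59/4, 0)
  (71/6, 5/2)
  (391/26, 15/26)
  (0, 58/9)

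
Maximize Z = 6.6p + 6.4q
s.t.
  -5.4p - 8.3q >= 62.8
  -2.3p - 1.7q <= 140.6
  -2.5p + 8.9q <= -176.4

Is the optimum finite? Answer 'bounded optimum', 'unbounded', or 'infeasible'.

From the feasible point (90520/6881, -110956/6881), moving in the direction (8.3, -5.4) keeps every constraint satisfied while Z increases without bound.

unbounded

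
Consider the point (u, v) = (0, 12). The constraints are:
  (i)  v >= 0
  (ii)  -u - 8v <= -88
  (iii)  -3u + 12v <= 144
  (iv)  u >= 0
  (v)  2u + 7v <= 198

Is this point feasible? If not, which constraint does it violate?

(i): 12 ≥ 0 ✓
(ii): -96 ≤ -88 ✓
(iii): 144 ≤ 144 ✓
(iv): 0 ≥ 0 ✓
(v): 84 ≤ 198 ✓

feasible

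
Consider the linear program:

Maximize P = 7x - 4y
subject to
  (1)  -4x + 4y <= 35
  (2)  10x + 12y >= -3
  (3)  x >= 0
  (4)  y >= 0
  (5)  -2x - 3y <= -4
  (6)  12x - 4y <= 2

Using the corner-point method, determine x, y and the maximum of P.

Vertices and P = 7x - 4y:
  (0, 35/4) → P = -35
  (37/8, 107/8) → P = -169/8
  (0, 4/3) → P = -16/3
  (1/2, 1) → P = -1/2

x = 1/2, y = 1, maximum P = -1/2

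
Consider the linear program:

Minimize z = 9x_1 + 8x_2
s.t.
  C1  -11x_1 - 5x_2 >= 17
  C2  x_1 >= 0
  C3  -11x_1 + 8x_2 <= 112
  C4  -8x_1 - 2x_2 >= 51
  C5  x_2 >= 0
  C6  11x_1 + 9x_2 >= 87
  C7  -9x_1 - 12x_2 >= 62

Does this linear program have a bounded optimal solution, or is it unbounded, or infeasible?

The boundaries 11x_1 + 9x_2 = 87 and -9x_1 - 12x_2 = 62 meet at (534/17, -1465/51), but that point violates -11x_1 - 5x_2 ≥ 17. Every candidate vertex is excluded by some other constraint, so the feasible region is empty.

infeasible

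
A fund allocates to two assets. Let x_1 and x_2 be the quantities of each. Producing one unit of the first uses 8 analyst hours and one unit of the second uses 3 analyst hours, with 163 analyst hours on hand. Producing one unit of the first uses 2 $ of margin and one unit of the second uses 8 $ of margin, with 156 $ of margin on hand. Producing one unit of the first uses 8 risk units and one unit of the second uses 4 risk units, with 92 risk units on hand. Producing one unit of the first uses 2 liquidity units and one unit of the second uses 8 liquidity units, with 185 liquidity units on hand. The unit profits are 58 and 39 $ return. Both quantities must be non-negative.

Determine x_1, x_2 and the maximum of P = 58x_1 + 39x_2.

x_1 = 2, x_2 = 19, maximum P = 857

Extreme points and P = 58x_1 + 39x_2:
  (0, 0) → P = 0
  (0, 39/2) → P = 1521/2
  (23/2, 0) → P = 667
  (2, 19) → P = 857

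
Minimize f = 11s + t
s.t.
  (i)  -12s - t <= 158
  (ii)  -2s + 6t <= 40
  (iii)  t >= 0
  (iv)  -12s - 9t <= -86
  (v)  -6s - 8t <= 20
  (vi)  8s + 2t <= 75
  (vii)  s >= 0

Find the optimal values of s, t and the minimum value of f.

s = 26/15, t = 326/45, minimum f = 1184/45

At the optimal vertex, -2s + 6t = 40 and -12s - 9t = -86.
Solving simultaneously gives s = 26/15, t = 326/45.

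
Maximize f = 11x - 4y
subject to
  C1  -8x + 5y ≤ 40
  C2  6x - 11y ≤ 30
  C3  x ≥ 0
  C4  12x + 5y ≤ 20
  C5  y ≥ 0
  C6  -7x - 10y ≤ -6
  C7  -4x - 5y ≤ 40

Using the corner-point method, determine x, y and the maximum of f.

Extreme points and f = 11x - 4y:
  (0, 4) → f = -16
  (0, 3/5) → f = -12/5
  (5/3, 0) → f = 55/3
  (6/7, 0) → f = 66/7

x = 5/3, y = 0, maximum f = 55/3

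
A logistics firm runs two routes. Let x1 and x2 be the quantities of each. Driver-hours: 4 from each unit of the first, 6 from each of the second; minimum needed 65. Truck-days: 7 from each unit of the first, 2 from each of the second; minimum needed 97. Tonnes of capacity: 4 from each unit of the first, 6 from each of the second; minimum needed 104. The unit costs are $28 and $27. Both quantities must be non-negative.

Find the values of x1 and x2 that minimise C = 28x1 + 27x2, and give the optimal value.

Extreme points and C = 28x1 + 27x2:
  (0, 97/2) → C = 2619/2
  (26, 0) → C = 728
  (11, 10) → C = 578
The feasible region is unbounded (it extends along (0, 1), (1, 0)), but C strictly increases along every unbounded feasible direction, so there is no improving ray and the minimum is attained at a vertex.

The binding constraints are 7x1 + 2x2 = 97 and 4x1 + 6x2 = 104.
Solving simultaneously gives x1 = 11, x2 = 10.

x1 = 11, x2 = 10, minimum C = 578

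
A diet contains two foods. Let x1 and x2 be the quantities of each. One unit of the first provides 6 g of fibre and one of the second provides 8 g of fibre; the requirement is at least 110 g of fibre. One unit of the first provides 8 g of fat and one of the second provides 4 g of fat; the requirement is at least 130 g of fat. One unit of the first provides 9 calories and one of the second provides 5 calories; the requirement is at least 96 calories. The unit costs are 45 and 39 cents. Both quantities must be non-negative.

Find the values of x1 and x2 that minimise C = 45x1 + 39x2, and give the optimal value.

x1 = 15, x2 = 5/2, minimum C = 1545/2

Corner points and C = 45x1 + 39x2:
  (0, 65/2) → C = 2535/2
  (55/3, 0) → C = 825
  (15, 5/2) → C = 1545/2
The feasible region is unbounded (it extends along (0, 1), (1, 0)), but C strictly increases along every unbounded feasible direction, so there is no improving ray and the minimum is attained at a vertex.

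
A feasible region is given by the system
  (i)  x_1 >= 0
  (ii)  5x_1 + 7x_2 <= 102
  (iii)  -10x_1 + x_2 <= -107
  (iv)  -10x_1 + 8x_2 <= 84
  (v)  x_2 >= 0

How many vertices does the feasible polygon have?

3

Of the 10 pairwise boundary intersections, those satisfying every inequality are:
  (851/75, 97/15)
  (102/5, 0)
  (107/10, 0)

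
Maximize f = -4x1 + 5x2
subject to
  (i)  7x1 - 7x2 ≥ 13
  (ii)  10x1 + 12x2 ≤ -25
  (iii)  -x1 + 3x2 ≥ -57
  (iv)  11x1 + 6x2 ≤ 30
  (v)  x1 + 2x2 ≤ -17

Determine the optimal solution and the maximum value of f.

Feasible corners and f = -4x1 + 5x2:
  (-180/7, -193/7) → f = -35
  (-31/7, -44/7) → f = -96/7
  (144/13, -199/13) → f = -1571/13
  (81/8, -217/16) → f = -1733/16

At the optimal vertex, 7x1 - 7x2 = 13 and x1 + 2x2 = -17.
Solving simultaneously gives x1 = -31/7, x2 = -44/7.

x1 = -31/7, x2 = -44/7, maximum f = -96/7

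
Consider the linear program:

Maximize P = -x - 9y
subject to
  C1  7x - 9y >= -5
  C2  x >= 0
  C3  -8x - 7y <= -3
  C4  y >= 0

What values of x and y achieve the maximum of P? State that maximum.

Corner points and P = -x - 9y:
  (0, 5/9) → P = -5
  (0, 3/7) → P = -27/7
  (3/8, 0) → P = -3/8
The feasible region is unbounded (it extends along (1, 0), (9, 7)), but P strictly decreases along every unbounded feasible direction, so there is no improving ray and the maximum is attained at a vertex.

The optimum lies where -8x - 7y = -3 and y = 0.
Solving simultaneously gives x = 3/8, y = 0.

x = 3/8, y = 0, maximum P = -3/8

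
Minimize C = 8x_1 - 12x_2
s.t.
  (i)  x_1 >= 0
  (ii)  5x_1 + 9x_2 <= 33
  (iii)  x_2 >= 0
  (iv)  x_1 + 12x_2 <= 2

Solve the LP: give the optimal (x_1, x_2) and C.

x_1 = 0, x_2 = 1/6, minimum C = -2

Corner points and C = 8x_1 - 12x_2:
  (0, 0) → C = 0
  (0, 1/6) → C = -2
  (2, 0) → C = 16

The binding constraints are x_1 = 0 and x_1 + 12x_2 = 2.
Solving simultaneously gives x_1 = 0, x_2 = 1/6.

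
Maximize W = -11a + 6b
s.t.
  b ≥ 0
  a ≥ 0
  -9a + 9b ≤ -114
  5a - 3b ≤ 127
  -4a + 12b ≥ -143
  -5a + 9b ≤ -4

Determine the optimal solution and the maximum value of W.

Vertices and W = -11a + 6b:
  (38/3, 0) → W = -418/3
  (127/5, 0) → W = -1397/5
  (55/2, 89/6) → W = -427/2
  (377/10, 41/2) → W = -2917/10

At the optimal vertex, b = 0 and -9a + 9b = -114.
Solving simultaneously gives a = 38/3, b = 0.

a = 38/3, b = 0, maximum W = -418/3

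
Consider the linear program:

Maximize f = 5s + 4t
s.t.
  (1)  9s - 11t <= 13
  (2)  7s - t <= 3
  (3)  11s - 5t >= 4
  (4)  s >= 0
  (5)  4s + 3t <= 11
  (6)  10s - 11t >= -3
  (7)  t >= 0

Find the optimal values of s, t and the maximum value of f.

Feasible corners and f = 5s + 4t:
  (11/24, 5/24) → f = 25/8
  (3/7, 0) → f = 15/7
  (4/11, 0) → f = 20/11

s = 11/24, t = 5/24, maximum f = 25/8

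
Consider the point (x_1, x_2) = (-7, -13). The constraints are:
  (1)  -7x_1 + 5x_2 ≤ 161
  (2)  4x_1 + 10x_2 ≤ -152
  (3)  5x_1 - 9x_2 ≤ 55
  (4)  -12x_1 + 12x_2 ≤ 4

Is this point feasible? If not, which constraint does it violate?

not feasible — violates (3)

Constraint (3): 5x_1 - 9x_2 = 82, which is not ≤ 55. All other constraints are satisfied.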